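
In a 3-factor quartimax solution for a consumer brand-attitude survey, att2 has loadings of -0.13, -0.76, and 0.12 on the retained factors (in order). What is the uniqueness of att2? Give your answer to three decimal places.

h² = (-0.13)² + (-0.76)² + 0.12² = 0.0169 + 0.5776 + 0.0144 = 0.6089
Uniqueness u² = 1 − h² = 1 − 0.6089 = 0.3911

0.391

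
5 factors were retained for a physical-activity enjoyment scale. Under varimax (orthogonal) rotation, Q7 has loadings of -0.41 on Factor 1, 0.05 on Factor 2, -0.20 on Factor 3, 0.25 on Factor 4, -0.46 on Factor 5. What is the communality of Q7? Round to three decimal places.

h² = (-0.41)² + 0.05² + (-0.20)² + 0.25² + (-0.46)² = 0.1681 + 0.0025 + 0.0400 + 0.0625 + 0.2116 = 0.4847

0.485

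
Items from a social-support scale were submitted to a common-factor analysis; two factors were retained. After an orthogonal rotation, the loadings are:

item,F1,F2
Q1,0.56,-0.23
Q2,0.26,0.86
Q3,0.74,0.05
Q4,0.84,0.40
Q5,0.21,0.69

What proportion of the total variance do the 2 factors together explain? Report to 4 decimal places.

0.6219

Communalities: 0.3665, 0.8072, 0.5501, 0.8656, 0.5202; Σh² = 3.1096.
Total variance with 5 standardized items is 5, so the solution explains 3.1096/5 = 0.6219.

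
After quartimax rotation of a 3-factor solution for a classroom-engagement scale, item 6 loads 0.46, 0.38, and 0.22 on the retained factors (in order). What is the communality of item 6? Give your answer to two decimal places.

0.40

h² = 0.46² + 0.38² + 0.22² = 0.2116 + 0.1444 + 0.0484 = 0.4044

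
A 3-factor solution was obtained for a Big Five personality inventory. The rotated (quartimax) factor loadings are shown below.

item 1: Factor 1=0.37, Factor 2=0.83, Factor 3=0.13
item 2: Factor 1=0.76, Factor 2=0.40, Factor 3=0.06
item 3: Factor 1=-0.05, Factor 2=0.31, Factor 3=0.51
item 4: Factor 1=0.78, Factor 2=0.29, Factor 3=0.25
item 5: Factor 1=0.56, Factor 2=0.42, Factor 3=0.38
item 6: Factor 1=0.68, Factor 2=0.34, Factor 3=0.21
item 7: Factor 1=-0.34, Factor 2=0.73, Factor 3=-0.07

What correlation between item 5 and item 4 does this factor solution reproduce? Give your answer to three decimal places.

r̂ = Σ λ_i·λ_j across factors = (0.56)(0.78) + (0.42)(0.29) + (0.38)(0.25)
  = +0.4368 +0.1218 +0.0950 = 0.6536

0.654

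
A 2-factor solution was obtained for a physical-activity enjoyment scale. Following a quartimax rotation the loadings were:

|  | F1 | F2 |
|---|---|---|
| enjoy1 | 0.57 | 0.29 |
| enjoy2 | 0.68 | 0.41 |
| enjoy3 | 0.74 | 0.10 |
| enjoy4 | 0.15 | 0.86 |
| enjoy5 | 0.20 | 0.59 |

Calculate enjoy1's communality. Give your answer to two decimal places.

h² = 0.57² + 0.29² = 0.3249 + 0.0841 = 0.4090

0.41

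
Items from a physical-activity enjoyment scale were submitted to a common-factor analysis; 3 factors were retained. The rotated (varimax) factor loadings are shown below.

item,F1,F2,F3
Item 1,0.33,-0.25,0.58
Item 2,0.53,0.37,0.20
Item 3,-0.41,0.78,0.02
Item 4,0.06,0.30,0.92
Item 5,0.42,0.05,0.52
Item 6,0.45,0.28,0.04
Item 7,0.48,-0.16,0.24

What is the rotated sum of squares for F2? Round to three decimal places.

1.004

SS loadings for F2 = (-0.25)² + 0.37² + 0.78² + 0.30² + 0.05² + 0.28² + (-0.16)² = 0.0625 + 0.1369 + 0.6084 + 0.0900 + 0.0025 + 0.0784 + 0.0256 = 1.0043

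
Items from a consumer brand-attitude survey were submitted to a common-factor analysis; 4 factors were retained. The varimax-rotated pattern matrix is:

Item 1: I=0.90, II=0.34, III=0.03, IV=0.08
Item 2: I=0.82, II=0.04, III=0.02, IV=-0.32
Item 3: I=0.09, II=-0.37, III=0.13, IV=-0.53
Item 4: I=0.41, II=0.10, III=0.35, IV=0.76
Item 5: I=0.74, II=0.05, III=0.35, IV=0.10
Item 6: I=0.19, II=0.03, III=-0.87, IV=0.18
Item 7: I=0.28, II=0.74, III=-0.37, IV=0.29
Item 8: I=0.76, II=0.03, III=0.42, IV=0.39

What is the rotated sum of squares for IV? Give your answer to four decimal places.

SS loadings for IV = 0.08² + (-0.32)² + (-0.53)² + 0.76² + 0.10² + 0.18² + 0.29² + 0.39² = 0.0064 + 0.1024 + 0.2809 + 0.5776 + 0.0100 + 0.0324 + 0.0841 + 0.1521 = 1.2459

1.2459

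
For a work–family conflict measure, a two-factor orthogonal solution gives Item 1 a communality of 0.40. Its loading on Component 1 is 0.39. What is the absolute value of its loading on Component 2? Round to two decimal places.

0.50

Under orthogonal rotation h² = Σλ², so λ_Component 2² = h² − (0.1521) = 0.40 − 0.1521 = 0.2479.
|λ| = √0.2479 = 0.4979.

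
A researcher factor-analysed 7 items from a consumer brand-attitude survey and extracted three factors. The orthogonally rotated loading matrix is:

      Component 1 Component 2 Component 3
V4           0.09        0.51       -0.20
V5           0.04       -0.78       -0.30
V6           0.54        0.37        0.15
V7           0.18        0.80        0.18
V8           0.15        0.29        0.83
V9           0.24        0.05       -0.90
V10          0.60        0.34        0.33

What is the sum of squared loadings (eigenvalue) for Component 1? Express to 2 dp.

SS loadings for Component 1 = 0.09² + 0.04² + 0.54² + 0.18² + 0.15² + 0.24² + 0.60² = 0.0081 + 0.0016 + 0.2916 + 0.0324 + 0.0225 + 0.0576 + 0.3600 = 0.7738

0.77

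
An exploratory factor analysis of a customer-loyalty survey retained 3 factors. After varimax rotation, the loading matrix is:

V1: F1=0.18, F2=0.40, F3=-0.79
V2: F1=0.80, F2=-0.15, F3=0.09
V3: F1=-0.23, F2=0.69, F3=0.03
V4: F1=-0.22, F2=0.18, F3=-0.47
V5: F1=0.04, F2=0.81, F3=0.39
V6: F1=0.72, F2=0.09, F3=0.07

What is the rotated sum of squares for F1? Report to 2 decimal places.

SS loadings for F1 = 0.18² + 0.80² + (-0.23)² + (-0.22)² + 0.04² + 0.72² = 0.0324 + 0.6400 + 0.0529 + 0.0484 + 0.0016 + 0.5184 = 1.2937

1.29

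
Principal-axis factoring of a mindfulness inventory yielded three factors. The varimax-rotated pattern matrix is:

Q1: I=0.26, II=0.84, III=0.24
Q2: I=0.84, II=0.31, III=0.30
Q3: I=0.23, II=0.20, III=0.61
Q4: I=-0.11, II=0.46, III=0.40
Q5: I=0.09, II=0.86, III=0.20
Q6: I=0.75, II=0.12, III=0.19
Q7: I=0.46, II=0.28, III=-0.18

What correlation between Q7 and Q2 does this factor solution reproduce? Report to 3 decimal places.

r̂ = Σ λ_i·λ_j across factors = (0.46)(0.84) + (0.28)(0.31) + (-0.18)(0.30)
  = +0.3864 +0.0868 -0.0540 = 0.4192

0.419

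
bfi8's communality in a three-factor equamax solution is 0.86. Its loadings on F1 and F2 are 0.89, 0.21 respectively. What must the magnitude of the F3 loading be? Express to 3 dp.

0.154

Under orthogonal rotation h² = Σλ², so λ_F3² = h² − (0.8362) = 0.86 − 0.8362 = 0.0238.
|λ| = √0.0238 = 0.1543.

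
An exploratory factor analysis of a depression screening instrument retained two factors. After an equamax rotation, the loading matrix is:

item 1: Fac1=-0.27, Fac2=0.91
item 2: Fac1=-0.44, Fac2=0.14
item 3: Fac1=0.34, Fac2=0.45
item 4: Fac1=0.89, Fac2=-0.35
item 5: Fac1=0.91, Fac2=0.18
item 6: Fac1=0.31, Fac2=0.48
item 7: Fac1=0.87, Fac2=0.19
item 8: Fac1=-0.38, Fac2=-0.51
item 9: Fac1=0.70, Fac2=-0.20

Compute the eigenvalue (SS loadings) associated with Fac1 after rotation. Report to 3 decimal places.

SS loadings for Fac1 = (-0.27)² + (-0.44)² + 0.34² + 0.89² + 0.91² + 0.31² + 0.87² + (-0.38)² + 0.70² = 0.0729 + 0.1936 + 0.1156 + 0.7921 + 0.8281 + 0.0961 + 0.7569 + 0.1444 + 0.4900 = 3.4897

3.490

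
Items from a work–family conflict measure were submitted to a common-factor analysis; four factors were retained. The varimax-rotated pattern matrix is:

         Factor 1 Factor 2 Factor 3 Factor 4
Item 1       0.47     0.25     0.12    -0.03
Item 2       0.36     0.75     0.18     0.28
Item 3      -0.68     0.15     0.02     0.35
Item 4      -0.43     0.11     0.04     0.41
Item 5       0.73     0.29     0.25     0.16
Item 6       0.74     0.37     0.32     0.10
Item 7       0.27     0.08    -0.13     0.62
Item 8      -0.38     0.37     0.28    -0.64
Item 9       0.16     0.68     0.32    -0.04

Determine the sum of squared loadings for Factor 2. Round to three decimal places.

SS loadings for Factor 2 = 0.25² + 0.75² + 0.15² + 0.11² + 0.29² + 0.37² + 0.08² + 0.37² + 0.68² = 0.0625 + 0.5625 + 0.0225 + 0.0121 + 0.0841 + 0.1369 + 0.0064 + 0.1369 + 0.4624 = 1.4863

1.486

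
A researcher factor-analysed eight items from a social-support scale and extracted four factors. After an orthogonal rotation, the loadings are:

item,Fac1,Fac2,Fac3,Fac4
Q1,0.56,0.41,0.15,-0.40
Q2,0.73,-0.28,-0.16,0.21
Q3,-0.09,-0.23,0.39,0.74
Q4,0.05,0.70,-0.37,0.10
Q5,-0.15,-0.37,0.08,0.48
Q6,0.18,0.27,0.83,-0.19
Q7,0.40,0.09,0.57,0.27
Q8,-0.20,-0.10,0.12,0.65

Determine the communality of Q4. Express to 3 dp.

0.639

h² = 0.05² + 0.70² + (-0.37)² + 0.10² = 0.0025 + 0.4900 + 0.1369 + 0.0100 = 0.6394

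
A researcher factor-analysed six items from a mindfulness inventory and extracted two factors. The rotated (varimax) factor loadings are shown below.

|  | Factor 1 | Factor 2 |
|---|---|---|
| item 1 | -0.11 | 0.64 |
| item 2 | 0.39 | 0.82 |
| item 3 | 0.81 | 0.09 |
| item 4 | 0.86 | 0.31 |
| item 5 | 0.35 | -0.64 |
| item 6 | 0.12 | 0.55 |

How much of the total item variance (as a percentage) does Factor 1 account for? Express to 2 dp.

SS loadings for Factor 1 = (-0.11)² + 0.39² + 0.81² + 0.86² + 0.35² + 0.12² = 1.6968
With 6 standardized items, total variance = 6. Proportion = 1.6968/6 = 0.2828 → 28.28%.

28.28%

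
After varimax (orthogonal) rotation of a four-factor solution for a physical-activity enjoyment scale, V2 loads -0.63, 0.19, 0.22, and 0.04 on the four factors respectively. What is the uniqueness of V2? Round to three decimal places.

0.517

h² = (-0.63)² + 0.19² + 0.22² + 0.04² = 0.3969 + 0.0361 + 0.0484 + 0.0016 = 0.4830
Uniqueness u² = 1 − h² = 1 − 0.4830 = 0.5170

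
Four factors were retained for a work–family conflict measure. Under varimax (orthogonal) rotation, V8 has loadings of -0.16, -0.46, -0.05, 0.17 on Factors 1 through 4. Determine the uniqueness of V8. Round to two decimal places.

0.73

h² = (-0.16)² + (-0.46)² + (-0.05)² + 0.17² = 0.0256 + 0.2116 + 0.0025 + 0.0289 = 0.2686
Uniqueness u² = 1 − h² = 1 − 0.2686 = 0.7314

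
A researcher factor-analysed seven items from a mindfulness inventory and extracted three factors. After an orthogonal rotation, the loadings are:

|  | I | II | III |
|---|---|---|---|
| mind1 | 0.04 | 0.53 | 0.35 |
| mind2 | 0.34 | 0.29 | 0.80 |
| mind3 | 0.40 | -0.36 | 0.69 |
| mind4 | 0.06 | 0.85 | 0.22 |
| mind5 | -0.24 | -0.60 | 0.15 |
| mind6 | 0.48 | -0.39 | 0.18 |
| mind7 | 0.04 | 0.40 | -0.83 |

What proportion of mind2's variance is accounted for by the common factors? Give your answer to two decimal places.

h² = 0.34² + 0.29² + 0.80² = 0.1156 + 0.0841 + 0.6400 = 0.8397

0.84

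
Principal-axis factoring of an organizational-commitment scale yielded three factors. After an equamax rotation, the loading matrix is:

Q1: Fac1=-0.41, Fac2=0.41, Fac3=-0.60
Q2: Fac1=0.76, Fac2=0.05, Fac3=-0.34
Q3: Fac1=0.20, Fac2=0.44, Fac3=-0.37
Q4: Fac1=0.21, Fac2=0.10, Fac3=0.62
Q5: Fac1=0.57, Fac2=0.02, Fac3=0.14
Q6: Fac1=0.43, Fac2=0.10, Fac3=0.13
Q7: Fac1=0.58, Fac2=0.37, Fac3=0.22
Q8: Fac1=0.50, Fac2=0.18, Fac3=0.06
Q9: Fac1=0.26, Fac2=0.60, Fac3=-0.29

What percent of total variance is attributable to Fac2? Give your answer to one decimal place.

SS loadings for Fac2 = 0.41² + 0.05² + 0.44² + 0.10² + 0.02² + 0.10² + 0.37² + 0.18² + 0.60² = 0.9139
With 9 standardized items, total variance = 9. Proportion = 0.9139/9 = 0.1015 → 10.15%.

10.2%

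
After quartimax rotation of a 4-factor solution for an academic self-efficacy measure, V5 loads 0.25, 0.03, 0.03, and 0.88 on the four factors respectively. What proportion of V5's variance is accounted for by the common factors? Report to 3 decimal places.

0.839

h² = 0.25² + 0.03² + 0.03² + 0.88² = 0.0625 + 0.0009 + 0.0009 + 0.7744 = 0.8387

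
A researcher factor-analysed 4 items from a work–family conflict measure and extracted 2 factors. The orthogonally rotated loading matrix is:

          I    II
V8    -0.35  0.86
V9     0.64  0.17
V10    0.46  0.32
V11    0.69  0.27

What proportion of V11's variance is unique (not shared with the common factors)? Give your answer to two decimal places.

0.45

h² = 0.69² + 0.27² = 0.4761 + 0.0729 = 0.5490
Uniqueness u² = 1 − h² = 1 − 0.5490 = 0.4510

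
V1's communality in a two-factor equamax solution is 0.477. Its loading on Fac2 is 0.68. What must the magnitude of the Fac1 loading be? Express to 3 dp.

Under orthogonal rotation h² = Σλ², so λ_Fac1² = h² − (0.4624) = 0.477 − 0.4624 = 0.0146.
|λ| = √0.0146 = 0.1208.

0.121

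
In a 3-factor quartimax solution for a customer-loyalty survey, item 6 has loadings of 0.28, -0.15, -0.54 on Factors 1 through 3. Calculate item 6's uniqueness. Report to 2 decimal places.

h² = 0.28² + (-0.15)² + (-0.54)² = 0.0784 + 0.0225 + 0.2916 = 0.3925
Uniqueness u² = 1 − h² = 1 − 0.3925 = 0.6075

0.61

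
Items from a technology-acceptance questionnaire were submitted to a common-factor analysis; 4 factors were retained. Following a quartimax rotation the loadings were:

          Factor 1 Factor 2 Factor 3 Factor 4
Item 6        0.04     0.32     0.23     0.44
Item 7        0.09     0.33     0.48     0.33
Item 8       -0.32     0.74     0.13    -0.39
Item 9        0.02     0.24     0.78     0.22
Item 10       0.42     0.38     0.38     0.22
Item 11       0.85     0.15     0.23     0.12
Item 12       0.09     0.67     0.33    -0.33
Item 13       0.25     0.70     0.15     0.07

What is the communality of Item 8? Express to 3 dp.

h² = (-0.32)² + 0.74² + 0.13² + (-0.39)² = 0.1024 + 0.5476 + 0.0169 + 0.1521 = 0.8190

0.819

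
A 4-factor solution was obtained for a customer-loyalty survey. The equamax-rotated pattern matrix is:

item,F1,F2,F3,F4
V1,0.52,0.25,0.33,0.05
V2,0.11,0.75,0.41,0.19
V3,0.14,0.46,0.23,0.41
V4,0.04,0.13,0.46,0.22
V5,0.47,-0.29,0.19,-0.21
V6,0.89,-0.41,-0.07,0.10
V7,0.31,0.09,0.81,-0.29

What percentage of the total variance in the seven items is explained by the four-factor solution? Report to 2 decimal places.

Communalities: 0.4443, 0.7788, 0.4522, 0.2785, 0.3852, 0.9751, 0.8444; Σh² = 4.1585.
Total variance with 7 standardized items is 7, so the solution explains 4.1585/7 = 0.5941 = 59.41%.

59.41%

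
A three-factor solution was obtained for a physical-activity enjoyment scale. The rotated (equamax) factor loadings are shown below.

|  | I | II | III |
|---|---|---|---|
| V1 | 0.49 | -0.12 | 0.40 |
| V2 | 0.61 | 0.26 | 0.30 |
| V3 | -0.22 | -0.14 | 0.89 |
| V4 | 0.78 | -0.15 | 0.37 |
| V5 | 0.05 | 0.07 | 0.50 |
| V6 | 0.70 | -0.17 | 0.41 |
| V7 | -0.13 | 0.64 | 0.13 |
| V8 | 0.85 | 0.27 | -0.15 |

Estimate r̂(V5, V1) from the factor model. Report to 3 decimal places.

r̂ = Σ λ_i·λ_j across factors = (0.05)(0.49) + (0.07)(-0.12) + (0.50)(0.40)
  = +0.0245 -0.0084 +0.2000 = 0.2161

0.216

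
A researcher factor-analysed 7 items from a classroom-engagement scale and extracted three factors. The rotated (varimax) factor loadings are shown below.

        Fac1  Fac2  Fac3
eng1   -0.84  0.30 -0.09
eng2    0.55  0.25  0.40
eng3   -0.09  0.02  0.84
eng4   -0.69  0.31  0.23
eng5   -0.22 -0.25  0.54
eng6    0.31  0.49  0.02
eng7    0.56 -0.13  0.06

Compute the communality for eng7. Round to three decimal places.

0.334

h² = 0.56² + (-0.13)² + 0.06² = 0.3136 + 0.0169 + 0.0036 = 0.3341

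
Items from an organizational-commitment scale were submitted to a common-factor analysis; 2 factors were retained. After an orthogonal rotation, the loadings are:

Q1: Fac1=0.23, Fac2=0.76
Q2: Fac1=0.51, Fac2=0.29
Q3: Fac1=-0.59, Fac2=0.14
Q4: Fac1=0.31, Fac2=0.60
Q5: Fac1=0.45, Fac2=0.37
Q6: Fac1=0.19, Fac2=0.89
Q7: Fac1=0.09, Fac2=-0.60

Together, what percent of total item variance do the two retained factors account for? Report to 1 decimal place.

47.6%

Communalities: 0.6305, 0.3442, 0.3677, 0.4561, 0.3394, 0.8282, 0.3681; Σh² = 3.3342.
Total variance with 7 standardized items is 7, so the solution explains 3.3342/7 = 0.4763 = 47.63%.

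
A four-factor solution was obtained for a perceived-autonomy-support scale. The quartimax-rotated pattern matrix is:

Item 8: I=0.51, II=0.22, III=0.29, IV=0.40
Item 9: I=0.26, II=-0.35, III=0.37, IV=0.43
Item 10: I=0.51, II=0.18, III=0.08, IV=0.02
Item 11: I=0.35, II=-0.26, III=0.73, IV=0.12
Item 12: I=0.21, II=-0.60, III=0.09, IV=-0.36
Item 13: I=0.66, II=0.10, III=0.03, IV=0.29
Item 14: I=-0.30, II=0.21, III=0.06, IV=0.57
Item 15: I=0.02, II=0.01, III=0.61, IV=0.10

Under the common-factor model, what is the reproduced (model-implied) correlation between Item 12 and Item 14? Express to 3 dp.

-0.389

r̂ = Σ λ_i·λ_j across factors = (0.21)(-0.30) + (-0.60)(0.21) + (0.09)(0.06) + (-0.36)(0.57)
  = -0.0630 -0.1260 +0.0054 -0.2052 = -0.3888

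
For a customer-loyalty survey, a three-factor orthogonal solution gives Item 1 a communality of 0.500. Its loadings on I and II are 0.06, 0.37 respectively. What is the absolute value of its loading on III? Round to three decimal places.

0.600

Under orthogonal rotation h² = Σλ², so λ_III² = h² − (0.1405) = 0.500 − 0.1405 = 0.3595.
|λ| = √0.3595 = 0.5996.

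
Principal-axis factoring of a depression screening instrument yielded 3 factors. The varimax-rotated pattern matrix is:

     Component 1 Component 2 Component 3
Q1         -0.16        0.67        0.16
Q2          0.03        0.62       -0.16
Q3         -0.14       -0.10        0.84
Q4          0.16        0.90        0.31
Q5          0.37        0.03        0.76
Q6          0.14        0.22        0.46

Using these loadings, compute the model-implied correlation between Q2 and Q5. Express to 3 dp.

r̂ = Σ λ_i·λ_j across factors = (0.03)(0.37) + (0.62)(0.03) + (-0.16)(0.76)
  = +0.0111 +0.0186 -0.1216 = -0.0919

-0.092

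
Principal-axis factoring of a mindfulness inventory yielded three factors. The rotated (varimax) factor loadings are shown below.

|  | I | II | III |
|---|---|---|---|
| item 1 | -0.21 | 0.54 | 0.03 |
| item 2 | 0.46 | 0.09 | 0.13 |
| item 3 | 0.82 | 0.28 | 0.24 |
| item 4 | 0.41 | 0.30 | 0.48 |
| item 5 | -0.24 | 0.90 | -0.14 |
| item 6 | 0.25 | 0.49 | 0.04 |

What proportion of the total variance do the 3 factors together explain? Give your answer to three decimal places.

SS loadings by factor: 1.2163, 1.5182, 0.3270; total = 3.0615.
Total variance with 6 standardized items is 6, so the solution explains 3.0615/6 = 0.5102.

0.510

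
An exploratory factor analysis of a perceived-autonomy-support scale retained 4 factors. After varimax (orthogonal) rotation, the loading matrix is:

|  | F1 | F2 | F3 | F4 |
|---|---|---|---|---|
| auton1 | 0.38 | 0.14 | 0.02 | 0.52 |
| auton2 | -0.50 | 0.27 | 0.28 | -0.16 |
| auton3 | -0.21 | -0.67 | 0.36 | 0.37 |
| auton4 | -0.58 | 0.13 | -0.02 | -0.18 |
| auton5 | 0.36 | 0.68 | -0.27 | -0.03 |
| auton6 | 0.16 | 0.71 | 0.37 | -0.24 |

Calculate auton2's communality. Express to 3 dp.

h² = (-0.50)² + 0.27² + 0.28² + (-0.16)² = 0.2500 + 0.0729 + 0.0784 + 0.0256 = 0.4269

0.427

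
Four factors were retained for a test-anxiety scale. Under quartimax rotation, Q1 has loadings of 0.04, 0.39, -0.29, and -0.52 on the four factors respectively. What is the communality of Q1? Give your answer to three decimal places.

0.508

h² = 0.04² + 0.39² + (-0.29)² + (-0.52)² = 0.0016 + 0.1521 + 0.0841 + 0.2704 = 0.5082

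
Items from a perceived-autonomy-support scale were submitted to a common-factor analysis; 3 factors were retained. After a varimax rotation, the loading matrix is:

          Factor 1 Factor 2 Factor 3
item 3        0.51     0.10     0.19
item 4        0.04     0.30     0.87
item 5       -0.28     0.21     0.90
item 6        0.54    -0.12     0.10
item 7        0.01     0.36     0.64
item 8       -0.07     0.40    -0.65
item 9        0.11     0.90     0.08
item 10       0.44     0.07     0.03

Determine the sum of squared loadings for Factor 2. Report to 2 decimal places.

1.26

SS loadings for Factor 2 = 0.10² + 0.30² + 0.21² + (-0.12)² + 0.36² + 0.40² + 0.90² + 0.07² = 0.0100 + 0.0900 + 0.0441 + 0.0144 + 0.1296 + 0.1600 + 0.8100 + 0.0049 = 1.2630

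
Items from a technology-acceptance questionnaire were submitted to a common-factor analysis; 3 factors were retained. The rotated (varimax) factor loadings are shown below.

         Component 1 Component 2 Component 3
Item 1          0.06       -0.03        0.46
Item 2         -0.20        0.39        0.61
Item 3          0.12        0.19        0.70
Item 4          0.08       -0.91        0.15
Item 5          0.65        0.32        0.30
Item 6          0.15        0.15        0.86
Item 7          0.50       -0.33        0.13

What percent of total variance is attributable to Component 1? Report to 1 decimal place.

SS loadings for Component 1 = 0.06² + (-0.20)² + 0.12² + 0.08² + 0.65² + 0.15² + 0.50² = 0.7594
With 7 standardized items, total variance = 7. Proportion = 0.7594/7 = 0.1085 → 10.85%.

10.8%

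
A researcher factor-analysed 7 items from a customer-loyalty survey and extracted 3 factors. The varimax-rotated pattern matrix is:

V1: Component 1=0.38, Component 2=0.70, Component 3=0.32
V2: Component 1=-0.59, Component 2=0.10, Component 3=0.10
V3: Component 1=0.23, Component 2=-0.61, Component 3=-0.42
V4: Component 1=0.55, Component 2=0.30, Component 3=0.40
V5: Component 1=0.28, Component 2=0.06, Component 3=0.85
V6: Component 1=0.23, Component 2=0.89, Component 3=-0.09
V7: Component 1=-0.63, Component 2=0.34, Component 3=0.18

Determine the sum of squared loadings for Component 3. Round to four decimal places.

1.2118

SS loadings for Component 3 = 0.32² + 0.10² + (-0.42)² + 0.40² + 0.85² + (-0.09)² + 0.18² = 0.1024 + 0.0100 + 0.1764 + 0.1600 + 0.7225 + 0.0081 + 0.0324 = 1.2118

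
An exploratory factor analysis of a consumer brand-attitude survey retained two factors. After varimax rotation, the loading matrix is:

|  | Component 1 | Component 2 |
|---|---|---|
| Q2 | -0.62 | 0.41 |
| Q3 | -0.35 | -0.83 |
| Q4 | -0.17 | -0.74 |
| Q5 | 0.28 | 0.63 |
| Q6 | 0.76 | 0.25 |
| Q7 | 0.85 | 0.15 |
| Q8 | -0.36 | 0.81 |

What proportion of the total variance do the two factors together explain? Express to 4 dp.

0.6552

SS loadings by factor: 2.0439, 2.5426; total = 4.5865.
Total variance with 7 standardized items is 7, so the solution explains 4.5865/7 = 0.6552.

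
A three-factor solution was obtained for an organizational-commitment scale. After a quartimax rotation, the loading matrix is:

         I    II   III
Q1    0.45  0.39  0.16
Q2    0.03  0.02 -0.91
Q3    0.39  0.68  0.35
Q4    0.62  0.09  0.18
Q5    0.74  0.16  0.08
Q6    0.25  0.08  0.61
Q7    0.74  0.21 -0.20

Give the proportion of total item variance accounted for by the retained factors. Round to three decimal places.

0.575

SS loadings by factor: 1.8976, 0.6991, 1.4271; total = 4.0238.
Total variance with 7 standardized items is 7, so the solution explains 4.0238/7 = 0.5748.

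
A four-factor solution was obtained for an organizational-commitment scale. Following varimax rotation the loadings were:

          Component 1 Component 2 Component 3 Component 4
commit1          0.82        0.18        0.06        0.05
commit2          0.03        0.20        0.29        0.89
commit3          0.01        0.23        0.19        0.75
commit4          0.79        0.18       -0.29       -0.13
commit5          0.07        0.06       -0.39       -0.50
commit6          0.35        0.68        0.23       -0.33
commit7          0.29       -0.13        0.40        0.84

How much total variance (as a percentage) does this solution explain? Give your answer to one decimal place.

73.7%

SS loadings by factor: 1.5090, 0.6406, 0.5729, 2.4385; total = 5.1610.
Total variance with 7 standardized items is 7, so the solution explains 5.1610/7 = 0.7373 = 73.73%.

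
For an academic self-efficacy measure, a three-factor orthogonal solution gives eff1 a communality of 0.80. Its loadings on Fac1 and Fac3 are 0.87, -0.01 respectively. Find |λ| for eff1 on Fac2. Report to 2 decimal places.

Under orthogonal rotation h² = Σλ², so λ_Fac2² = h² − (0.7570) = 0.80 − 0.7570 = 0.0430.
|λ| = √0.0430 = 0.2074.

0.21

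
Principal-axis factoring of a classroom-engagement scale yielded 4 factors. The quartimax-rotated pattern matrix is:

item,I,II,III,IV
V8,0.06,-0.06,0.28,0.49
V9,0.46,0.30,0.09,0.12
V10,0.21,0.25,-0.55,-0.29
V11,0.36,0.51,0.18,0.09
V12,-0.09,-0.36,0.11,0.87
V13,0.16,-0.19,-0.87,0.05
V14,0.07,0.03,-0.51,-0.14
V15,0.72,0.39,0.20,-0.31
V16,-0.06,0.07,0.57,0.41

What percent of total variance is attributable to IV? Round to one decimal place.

SS loadings for IV = 0.49² + 0.12² + (-0.29)² + 0.09² + 0.87² + 0.05² + (-0.14)² + (-0.31)² + 0.41² = 1.3899
With 9 standardized items, total variance = 9. Proportion = 1.3899/9 = 0.1544 → 15.44%.

15.4%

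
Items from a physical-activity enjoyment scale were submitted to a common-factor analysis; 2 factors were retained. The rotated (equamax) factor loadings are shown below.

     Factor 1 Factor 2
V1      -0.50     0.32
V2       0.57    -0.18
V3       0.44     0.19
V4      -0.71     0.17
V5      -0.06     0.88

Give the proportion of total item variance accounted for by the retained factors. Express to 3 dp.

Communalities: 0.3524, 0.3573, 0.2297, 0.5330, 0.7780; Σh² = 2.2504.
Total variance with 5 standardized items is 5, so the solution explains 2.2504/5 = 0.4501.

0.450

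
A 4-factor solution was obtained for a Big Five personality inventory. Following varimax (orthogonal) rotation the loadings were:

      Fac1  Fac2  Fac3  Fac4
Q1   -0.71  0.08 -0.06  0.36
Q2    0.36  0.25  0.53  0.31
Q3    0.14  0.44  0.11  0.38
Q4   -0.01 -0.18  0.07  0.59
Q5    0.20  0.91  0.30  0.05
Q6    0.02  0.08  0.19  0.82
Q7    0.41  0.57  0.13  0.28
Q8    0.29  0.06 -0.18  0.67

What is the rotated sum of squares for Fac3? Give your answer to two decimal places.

0.48

SS loadings for Fac3 = (-0.06)² + 0.53² + 0.11² + 0.07² + 0.30² + 0.19² + 0.13² + (-0.18)² = 0.0036 + 0.2809 + 0.0121 + 0.0049 + 0.0900 + 0.0361 + 0.0169 + 0.0324 = 0.4769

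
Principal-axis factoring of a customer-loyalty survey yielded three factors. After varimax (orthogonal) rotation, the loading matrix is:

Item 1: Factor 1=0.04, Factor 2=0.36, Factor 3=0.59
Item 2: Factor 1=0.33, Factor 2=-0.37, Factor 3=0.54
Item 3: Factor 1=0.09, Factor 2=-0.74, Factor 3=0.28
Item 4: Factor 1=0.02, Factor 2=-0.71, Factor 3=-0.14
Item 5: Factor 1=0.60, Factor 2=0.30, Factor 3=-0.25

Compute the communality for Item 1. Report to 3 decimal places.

0.479

h² = 0.04² + 0.36² + 0.59² = 0.0016 + 0.1296 + 0.3481 = 0.4793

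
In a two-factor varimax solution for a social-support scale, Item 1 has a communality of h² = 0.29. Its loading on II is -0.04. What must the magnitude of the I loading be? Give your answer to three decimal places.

0.537

Under orthogonal rotation h² = Σλ², so λ_I² = h² − (0.0016) = 0.29 − 0.0016 = 0.2884.
|λ| = √0.2884 = 0.5370.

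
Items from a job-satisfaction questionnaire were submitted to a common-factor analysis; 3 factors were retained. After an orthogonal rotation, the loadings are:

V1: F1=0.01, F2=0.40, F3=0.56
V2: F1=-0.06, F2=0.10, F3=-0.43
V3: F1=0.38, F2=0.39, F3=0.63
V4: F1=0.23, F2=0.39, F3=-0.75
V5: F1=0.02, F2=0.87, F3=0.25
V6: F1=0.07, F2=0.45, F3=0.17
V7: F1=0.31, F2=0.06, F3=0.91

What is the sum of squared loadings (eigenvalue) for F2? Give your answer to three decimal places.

SS loadings for F2 = 0.40² + 0.10² + 0.39² + 0.39² + 0.87² + 0.45² + 0.06² = 0.1600 + 0.0100 + 0.1521 + 0.1521 + 0.7569 + 0.2025 + 0.0036 = 1.4372

1.437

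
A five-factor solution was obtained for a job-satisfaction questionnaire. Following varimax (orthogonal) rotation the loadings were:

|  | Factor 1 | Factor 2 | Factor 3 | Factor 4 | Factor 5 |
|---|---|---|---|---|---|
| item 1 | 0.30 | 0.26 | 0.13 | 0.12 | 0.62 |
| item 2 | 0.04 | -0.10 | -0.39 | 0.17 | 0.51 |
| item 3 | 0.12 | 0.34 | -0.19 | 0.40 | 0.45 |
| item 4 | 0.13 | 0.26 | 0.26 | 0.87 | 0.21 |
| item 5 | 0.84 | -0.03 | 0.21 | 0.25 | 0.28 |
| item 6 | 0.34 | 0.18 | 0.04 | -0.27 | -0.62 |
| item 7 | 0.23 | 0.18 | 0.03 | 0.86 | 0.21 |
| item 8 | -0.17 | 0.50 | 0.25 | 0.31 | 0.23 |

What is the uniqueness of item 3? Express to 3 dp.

h² = 0.12² + 0.34² + (-0.19)² + 0.40² + 0.45² = 0.0144 + 0.1156 + 0.0361 + 0.1600 + 0.2025 = 0.5286
Uniqueness u² = 1 − h² = 1 − 0.5286 = 0.4714

0.471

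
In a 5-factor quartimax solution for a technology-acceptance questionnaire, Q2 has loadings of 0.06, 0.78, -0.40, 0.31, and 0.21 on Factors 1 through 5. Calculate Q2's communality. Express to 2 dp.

h² = 0.06² + 0.78² + (-0.40)² + 0.31² + 0.21² = 0.0036 + 0.6084 + 0.1600 + 0.0961 + 0.0441 = 0.9122

0.91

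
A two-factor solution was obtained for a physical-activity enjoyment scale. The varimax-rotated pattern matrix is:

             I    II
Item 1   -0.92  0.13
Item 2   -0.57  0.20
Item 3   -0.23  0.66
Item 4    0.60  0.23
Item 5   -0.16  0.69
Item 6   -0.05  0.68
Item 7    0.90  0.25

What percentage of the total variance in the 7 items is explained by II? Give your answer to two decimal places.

22.09%

SS loadings for II = 0.13² + 0.20² + 0.66² + 0.23² + 0.69² + 0.68² + 0.25² = 1.5464
With 7 standardized items, total variance = 7. Proportion = 1.5464/7 = 0.2209 → 22.09%.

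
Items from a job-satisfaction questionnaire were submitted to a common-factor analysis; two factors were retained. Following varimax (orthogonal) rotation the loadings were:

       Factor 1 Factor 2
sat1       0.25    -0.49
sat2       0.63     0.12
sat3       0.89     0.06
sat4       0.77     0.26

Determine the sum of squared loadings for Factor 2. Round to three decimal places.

0.326

SS loadings for Factor 2 = (-0.49)² + 0.12² + 0.06² + 0.26² = 0.2401 + 0.0144 + 0.0036 + 0.0676 = 0.3257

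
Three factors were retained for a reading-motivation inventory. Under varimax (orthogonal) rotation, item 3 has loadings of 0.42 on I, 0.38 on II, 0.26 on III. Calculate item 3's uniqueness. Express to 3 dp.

0.612

h² = 0.42² + 0.38² + 0.26² = 0.1764 + 0.1444 + 0.0676 = 0.3884
Uniqueness u² = 1 − h² = 1 − 0.3884 = 0.6116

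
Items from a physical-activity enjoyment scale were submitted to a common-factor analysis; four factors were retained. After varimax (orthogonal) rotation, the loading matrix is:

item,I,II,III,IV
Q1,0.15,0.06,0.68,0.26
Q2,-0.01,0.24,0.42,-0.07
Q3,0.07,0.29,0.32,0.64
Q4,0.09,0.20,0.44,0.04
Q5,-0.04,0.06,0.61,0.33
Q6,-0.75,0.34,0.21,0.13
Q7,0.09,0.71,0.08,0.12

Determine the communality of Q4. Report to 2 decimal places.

0.24

h² = 0.09² + 0.20² + 0.44² + 0.04² = 0.0081 + 0.0400 + 0.1936 + 0.0016 = 0.2433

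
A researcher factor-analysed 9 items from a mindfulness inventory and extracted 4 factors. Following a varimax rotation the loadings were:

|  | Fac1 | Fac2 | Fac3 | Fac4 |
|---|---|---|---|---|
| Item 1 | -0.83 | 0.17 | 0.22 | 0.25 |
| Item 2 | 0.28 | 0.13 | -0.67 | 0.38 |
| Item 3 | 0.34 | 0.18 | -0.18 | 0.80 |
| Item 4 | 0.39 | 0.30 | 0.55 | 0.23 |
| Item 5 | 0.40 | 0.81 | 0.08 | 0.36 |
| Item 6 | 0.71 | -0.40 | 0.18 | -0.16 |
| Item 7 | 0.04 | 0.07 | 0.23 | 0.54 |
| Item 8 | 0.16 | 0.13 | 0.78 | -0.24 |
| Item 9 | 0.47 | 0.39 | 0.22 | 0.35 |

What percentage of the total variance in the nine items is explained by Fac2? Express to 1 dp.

SS loadings for Fac2 = 0.17² + 0.13² + 0.18² + 0.30² + 0.81² + (-0.40)² + 0.07² + 0.13² + 0.39² = 1.1582
With 9 standardized items, total variance = 9. Proportion = 1.1582/9 = 0.1287 → 12.87%.

12.9%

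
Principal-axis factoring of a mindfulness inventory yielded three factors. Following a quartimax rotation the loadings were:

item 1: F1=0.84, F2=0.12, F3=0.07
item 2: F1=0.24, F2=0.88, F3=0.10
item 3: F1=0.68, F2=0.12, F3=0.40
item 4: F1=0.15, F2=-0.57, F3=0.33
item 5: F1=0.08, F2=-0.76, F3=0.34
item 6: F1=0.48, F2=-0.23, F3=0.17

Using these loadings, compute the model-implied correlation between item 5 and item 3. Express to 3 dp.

0.099

r̂ = Σ λ_i·λ_j across factors = (0.08)(0.68) + (-0.76)(0.12) + (0.34)(0.40)
  = +0.0544 -0.0912 +0.1360 = 0.0992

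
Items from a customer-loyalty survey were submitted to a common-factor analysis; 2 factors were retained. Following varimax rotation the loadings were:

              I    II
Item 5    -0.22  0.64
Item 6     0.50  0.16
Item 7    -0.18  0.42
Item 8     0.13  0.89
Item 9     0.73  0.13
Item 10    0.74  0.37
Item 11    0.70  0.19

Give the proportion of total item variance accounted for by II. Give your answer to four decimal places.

0.2277

SS loadings for II = 0.64² + 0.16² + 0.42² + 0.89² + 0.13² + 0.37² + 0.19² = 1.5936
Proportion of variance = 1.5936 / 7 = 0.2277.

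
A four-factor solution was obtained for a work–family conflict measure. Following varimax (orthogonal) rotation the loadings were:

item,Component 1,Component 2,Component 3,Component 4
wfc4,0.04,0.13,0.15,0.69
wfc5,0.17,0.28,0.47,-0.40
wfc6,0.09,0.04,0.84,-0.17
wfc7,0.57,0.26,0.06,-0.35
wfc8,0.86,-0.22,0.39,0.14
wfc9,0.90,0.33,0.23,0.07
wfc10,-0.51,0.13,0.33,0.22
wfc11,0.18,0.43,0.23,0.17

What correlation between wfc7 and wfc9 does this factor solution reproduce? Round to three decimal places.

0.588

r̂ = Σ λ_i·λ_j across factors = (0.57)(0.90) + (0.26)(0.33) + (0.06)(0.23) + (-0.35)(0.07)
  = +0.5130 +0.0858 +0.0138 -0.0245 = 0.5881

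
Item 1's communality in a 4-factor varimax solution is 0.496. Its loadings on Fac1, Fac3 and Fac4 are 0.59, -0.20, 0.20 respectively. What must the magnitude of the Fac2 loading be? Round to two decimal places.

0.26

Under orthogonal rotation h² = Σλ², so λ_Fac2² = h² − (0.4281) = 0.496 − 0.4281 = 0.0679.
|λ| = √0.0679 = 0.2606.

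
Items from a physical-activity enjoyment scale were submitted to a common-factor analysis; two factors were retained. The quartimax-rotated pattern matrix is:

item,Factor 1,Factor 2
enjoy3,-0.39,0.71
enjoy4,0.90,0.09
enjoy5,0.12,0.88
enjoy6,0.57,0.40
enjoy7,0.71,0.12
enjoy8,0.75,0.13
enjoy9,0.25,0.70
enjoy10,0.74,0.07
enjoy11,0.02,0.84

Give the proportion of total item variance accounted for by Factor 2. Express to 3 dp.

SS loadings for Factor 2 = 0.71² + 0.09² + 0.88² + 0.40² + 0.12² + 0.13² + 0.70² + 0.07² + 0.84² = 2.6784
Proportion of variance = 2.6784 / 9 = 0.2976.

0.298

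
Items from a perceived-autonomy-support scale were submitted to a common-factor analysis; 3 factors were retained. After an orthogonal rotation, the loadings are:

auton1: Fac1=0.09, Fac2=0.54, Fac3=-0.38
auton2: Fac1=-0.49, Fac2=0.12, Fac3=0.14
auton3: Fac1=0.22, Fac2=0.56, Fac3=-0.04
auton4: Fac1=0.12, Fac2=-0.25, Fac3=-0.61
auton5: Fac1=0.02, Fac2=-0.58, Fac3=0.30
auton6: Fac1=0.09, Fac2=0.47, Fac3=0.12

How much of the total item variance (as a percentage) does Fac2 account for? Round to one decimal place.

20.7%

SS loadings for Fac2 = 0.54² + 0.12² + 0.56² + (-0.25)² + (-0.58)² + 0.47² = 1.2394
With 6 standardized items, total variance = 6. Proportion = 1.2394/6 = 0.2066 → 20.66%.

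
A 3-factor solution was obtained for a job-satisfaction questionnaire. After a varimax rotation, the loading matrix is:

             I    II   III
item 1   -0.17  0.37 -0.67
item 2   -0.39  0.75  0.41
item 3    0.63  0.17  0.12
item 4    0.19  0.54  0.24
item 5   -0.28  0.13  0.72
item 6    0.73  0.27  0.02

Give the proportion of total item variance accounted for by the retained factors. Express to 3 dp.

0.590

Communalities: 0.6147, 0.8827, 0.4402, 0.3853, 0.6137, 0.6062; Σh² = 3.5428.
Total variance with 6 standardized items is 6, so the solution explains 3.5428/6 = 0.5905.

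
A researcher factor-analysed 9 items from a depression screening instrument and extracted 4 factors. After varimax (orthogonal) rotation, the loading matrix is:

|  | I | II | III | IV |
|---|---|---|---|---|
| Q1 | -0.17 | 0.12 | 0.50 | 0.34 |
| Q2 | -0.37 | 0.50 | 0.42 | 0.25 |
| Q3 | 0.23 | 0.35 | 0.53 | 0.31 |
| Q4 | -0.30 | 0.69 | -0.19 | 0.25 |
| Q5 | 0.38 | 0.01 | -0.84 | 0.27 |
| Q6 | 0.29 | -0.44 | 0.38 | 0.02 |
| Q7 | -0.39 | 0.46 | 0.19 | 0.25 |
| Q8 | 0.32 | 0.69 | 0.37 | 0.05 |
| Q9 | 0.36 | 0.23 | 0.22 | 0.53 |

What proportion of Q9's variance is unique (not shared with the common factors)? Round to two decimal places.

h² = 0.36² + 0.23² + 0.22² + 0.53² = 0.1296 + 0.0529 + 0.0484 + 0.2809 = 0.5118
Uniqueness u² = 1 − h² = 1 − 0.5118 = 0.4882

0.49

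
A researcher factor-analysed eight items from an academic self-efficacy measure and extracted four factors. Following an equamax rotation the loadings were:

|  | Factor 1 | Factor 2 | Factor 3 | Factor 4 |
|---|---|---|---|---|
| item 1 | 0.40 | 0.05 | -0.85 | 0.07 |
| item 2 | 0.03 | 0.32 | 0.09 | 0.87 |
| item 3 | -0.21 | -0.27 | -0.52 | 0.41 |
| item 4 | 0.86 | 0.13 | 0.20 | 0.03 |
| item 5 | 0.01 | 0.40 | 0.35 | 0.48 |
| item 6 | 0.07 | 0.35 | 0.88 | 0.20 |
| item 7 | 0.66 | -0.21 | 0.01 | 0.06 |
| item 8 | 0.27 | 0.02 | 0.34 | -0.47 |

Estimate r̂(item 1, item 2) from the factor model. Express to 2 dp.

r̂ = Σ λ_i·λ_j across factors = (0.40)(0.03) + (0.05)(0.32) + (-0.85)(0.09) + (0.07)(0.87)
  = +0.0120 +0.0160 -0.0765 +0.0609 = 0.0124

0.01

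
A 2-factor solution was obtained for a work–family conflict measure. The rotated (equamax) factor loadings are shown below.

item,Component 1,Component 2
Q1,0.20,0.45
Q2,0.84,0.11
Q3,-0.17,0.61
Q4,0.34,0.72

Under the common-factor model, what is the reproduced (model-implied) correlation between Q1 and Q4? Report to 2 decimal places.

0.39

r̂ = Σ λ_i·λ_j across factors = (0.20)(0.34) + (0.45)(0.72)
  = +0.0680 +0.3240 = 0.3920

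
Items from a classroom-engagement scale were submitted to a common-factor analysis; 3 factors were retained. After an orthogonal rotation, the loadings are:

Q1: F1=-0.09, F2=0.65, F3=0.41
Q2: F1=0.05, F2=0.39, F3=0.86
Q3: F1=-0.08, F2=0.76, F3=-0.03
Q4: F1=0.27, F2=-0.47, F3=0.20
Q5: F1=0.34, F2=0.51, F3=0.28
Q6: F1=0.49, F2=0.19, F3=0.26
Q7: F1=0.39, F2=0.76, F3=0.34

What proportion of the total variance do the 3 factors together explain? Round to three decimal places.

SS loadings by factor: 0.5977, 2.2469, 1.2102; total = 4.0548.
Total variance with 7 standardized items is 7, so the solution explains 4.0548/7 = 0.5793.

0.579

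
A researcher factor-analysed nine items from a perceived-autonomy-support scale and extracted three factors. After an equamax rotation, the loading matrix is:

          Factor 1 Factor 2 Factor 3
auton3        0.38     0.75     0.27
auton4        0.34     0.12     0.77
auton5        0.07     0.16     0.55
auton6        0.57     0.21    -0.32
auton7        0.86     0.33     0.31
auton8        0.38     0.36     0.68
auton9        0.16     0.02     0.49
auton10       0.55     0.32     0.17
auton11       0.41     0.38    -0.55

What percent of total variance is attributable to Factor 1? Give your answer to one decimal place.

21.9%

SS loadings for Factor 1 = 0.38² + 0.34² + 0.07² + 0.57² + 0.86² + 0.38² + 0.16² + 0.55² + 0.41² = 1.9700
With 9 standardized items, total variance = 9. Proportion = 1.9700/9 = 0.2189 → 21.89%.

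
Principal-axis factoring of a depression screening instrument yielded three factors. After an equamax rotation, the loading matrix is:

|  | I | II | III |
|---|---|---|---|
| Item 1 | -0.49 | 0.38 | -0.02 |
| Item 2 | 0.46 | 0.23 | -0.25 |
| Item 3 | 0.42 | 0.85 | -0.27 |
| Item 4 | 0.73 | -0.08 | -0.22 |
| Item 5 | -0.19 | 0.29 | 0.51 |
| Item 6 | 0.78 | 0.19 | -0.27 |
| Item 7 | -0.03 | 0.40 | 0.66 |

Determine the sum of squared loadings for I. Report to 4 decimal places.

SS loadings for I = (-0.49)² + 0.46² + 0.42² + 0.73² + (-0.19)² + 0.78² + (-0.03)² = 0.2401 + 0.2116 + 0.1764 + 0.5329 + 0.0361 + 0.6084 + 0.0009 = 1.8064

1.8064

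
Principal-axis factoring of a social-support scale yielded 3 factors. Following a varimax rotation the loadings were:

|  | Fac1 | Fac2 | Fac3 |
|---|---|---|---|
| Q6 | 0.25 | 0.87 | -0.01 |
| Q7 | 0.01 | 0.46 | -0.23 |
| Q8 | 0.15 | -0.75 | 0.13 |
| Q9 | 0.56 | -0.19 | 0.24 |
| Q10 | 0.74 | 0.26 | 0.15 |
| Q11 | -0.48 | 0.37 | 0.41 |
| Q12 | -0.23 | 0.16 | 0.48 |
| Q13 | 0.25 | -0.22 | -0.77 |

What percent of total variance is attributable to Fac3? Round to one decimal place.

SS loadings for Fac3 = (-0.01)² + (-0.23)² + 0.13² + 0.24² + 0.15² + 0.41² + 0.48² + (-0.77)² = 1.1414
With 8 standardized items, total variance = 8. Proportion = 1.1414/8 = 0.1427 → 14.27%.

14.3%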